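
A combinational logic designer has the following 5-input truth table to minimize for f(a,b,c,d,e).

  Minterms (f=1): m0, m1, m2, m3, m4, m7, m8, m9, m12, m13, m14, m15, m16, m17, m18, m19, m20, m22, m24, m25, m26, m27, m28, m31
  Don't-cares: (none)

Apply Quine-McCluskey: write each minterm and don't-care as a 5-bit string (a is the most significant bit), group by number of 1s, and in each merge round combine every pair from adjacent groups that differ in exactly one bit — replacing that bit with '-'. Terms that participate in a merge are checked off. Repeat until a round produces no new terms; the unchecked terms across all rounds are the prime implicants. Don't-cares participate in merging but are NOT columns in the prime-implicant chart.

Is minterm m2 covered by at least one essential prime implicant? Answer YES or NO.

YES

size-2^0 implicants → 00000(✓)  00001(✓)  00010(✓)  00011(✓)  00100(✓)  00111(✓)  01000(✓)  01001(✓)  01100(✓)  01101(✓)  01110(✓)  01111(✓)  10000(✓)  10001(✓)  10010(✓)  10011(✓)  10100(✓)  10110(✓)  11000(✓)  11001(✓)  11010(✓)  11011(✓)  11100(✓)  11111(✓)
size-2^1 implicants → -0000(✓)  -0001(✓)  -0010(✓)  -0011(✓)  -0100(✓)  -1000(✓)  -1001(✓)  -1100(✓)  -1111  0-000(✓)  0-001(✓)  0-100(✓)  0-111  00-00(✓)  00-11  000-0(✓)  000-1(✓)  0000-(✓)  0001-(✓)  01-00(✓)  01-01(✓)  0100-(✓)  011-0(✓)  011-1(✓)  0110-(✓)  0111-(✓)  1-000(✓)  1-001(✓)  1-010(✓)  1-011(✓)  1-100(✓)  10-00(✓)  10-10(✓)  100-0(✓)  100-1(✓)  1000-(✓)  1001-(✓)  101-0(✓)  11-00(✓)  11-11  110-0(✓)  110-1(✓)  1100-(✓)  1101-(✓)
size-2^2 implicants → --000(✓)  --001(✓)  --100(✓)  -0-00(✓)  -00-0(✓)  -00-1(✓)  -000-(✓)  -001-(✓)  -1-00(✓)  -100-(✓)  0--00(✓)  0-00-(✓)  000--(✓)  01-0-  011--  1--00(✓)  1-0-0(✓)  1-0-1(✓)  1-00-(✓)  1-01-(✓)  10--0  100--(✓)  110--(✓)
size-2^3 implicants → ---00  --00-  -00--  1-0--
Unchecked terms (primes): ---00, --00-, -00--, -1111, 0-111, 00-11, 01-0-, 011--, 1-0--, 10--0, 11-11
Minterm coverage:
  m0 ⊆ ---00,--00-,-00--
  m1 ⊆ --00-,-00--
  m2 ⊆ -00-- [E]
  m3 ⊆ -00--,00-11
  m4 ⊆ ---00 [E]
  m7 ⊆ 0-111,00-11
  m8 ⊆ ---00,--00-,01-0-
  m9 ⊆ --00-,01-0-
  m12 ⊆ ---00,01-0-,011--
  m13 ⊆ 01-0-,011--
  m14 ⊆ 011-- [E]
  m15 ⊆ -1111,0-111,011--
  m16 ⊆ ---00,--00-,-00--,1-0--,10--0
  m17 ⊆ --00-,-00--,1-0--
  m18 ⊆ -00--,1-0--,10--0
  m19 ⊆ -00--,1-0--
  m20 ⊆ ---00,10--0
  m22 ⊆ 10--0 [E]
  m24 ⊆ ---00,--00-,1-0--
  m25 ⊆ --00-,1-0--
  m26 ⊆ 1-0-- [E]
  m27 ⊆ 1-0--,11-11
  m28 ⊆ ---00 [E]
  m31 ⊆ -1111,11-11
E = {---00, -00--, 011--, 1-0--, 10--0}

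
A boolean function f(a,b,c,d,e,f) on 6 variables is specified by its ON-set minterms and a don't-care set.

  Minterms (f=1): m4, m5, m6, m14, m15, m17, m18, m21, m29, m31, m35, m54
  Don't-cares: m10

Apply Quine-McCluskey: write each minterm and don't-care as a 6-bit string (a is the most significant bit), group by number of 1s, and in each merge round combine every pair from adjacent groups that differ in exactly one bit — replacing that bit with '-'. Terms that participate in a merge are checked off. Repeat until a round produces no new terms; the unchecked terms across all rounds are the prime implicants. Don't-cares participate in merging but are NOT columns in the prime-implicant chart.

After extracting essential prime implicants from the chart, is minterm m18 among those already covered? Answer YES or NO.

YES

Round 0: 000100✓ 000101✓ 000110✓ 001010✓ 001110✓ 001111✓ 010001✓ 010010 010101✓ 011101✓ 011111✓ 100011 110110
Round 1: 0-0101 0-1111 00-110 0001-0 00010- 001-10 00111- 01-101 010-01 0111-1
PIs = {0-0101, 0-1111, 00-110, 0001-0, 00010-, 001-10, 00111-, 01-101, 010-01, 010010, 0111-1, 100011, 110110}
Coverage chart:
  m4: 0001-0,00010-
  m5: 0-0101,00010-
  m6: 00-110,0001-0
  m14: 00-110,001-10,00111-
  m15: 0-1111,00111-
  m17: 010-01 ←essential
  m18: 010010 ←essential
  m21: 0-0101,01-101,010-01
  m29: 01-101,0111-1
  m31: 0-1111,0111-1
  m35: 100011 ←essential
  m54: 110110 ←essential
Essential: 010-01, 010010, 100011, 110110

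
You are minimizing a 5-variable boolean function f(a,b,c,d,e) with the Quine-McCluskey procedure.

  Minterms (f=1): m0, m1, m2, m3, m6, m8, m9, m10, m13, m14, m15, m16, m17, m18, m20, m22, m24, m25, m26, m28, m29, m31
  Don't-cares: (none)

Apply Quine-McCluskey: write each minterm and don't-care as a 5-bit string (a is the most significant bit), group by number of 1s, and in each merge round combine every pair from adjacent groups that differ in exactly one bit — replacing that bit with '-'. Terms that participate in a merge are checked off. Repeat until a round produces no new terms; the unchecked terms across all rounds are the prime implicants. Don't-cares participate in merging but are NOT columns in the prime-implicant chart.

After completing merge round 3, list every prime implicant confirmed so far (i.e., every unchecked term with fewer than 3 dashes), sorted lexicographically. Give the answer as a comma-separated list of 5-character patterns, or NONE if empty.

-0-10, -1-01, -11-1, 0--10, 000--, 0111-, 1--00, 10--0, 11-0-

size-2^0 implicants → 00000(✓)  00001(✓)  00010(✓)  00011(✓)  00110(✓)  01000(✓)  01001(✓)  01010(✓)  01101(✓)  01110(✓)  01111(✓)  10000(✓)  10001(✓)  10010(✓)  10100(✓)  10110(✓)  11000(✓)  11001(✓)  11010(✓)  11100(✓)  11101(✓)  11111(✓)
size-2^1 implicants → -0000(✓)  -0001(✓)  -0010(✓)  -0110(✓)  -1000(✓)  -1001(✓)  -1010(✓)  -1101(✓)  -1111(✓)  0-000(✓)  0-001(✓)  0-010(✓)  0-110(✓)  00-10(✓)  000-0(✓)  000-1(✓)  0000-(✓)  0001-(✓)  01-01(✓)  01-10(✓)  010-0(✓)  0100-(✓)  011-1(✓)  0111-  1-000(✓)  1-001(✓)  1-010(✓)  1-100(✓)  10-00(✓)  10-10(✓)  100-0(✓)  1000-(✓)  101-0(✓)  11-00(✓)  11-01(✓)  110-0(✓)  1100-(✓)  111-1(✓)  1110-(✓)
size-2^2 implicants → --000(✓)  --001(✓)  --010(✓)  -0-10  -00-0(✓)  -000-(✓)  -1-01  -10-0(✓)  -100-(✓)  -11-1  0--10  0-0-0(✓)  0-00-(✓)  000--  1--00  1-0-0(✓)  1-00-(✓)  10--0  11-0-
size-2^3 implicants → --0-0  --00-
Unchecked terms (primes): --0-0, --00-, -0-10, -1-01, -11-1, 0--10, 000--, 0111-, 1--00, 10--0, 11-0-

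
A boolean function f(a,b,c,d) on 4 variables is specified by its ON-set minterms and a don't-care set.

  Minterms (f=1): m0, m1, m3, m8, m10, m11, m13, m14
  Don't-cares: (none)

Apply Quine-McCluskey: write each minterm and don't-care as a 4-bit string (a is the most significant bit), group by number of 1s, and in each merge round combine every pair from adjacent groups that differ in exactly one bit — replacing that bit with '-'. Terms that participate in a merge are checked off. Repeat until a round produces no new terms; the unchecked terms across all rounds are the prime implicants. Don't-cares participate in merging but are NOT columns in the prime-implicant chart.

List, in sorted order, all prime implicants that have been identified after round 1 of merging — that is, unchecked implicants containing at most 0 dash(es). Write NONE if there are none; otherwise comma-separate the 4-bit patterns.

size-2^0 implicants → 0000(✓)  0001(✓)  0011(✓)  1000(✓)  1010(✓)  1011(✓)  1101  1110(✓)
size-2^1 implicants → -000  -011  00-1  000-  1-10  10-0  101-
Unchecked terms (primes): -000, -011, 00-1, 000-, 1-10, 10-0, 101-, 1101

1101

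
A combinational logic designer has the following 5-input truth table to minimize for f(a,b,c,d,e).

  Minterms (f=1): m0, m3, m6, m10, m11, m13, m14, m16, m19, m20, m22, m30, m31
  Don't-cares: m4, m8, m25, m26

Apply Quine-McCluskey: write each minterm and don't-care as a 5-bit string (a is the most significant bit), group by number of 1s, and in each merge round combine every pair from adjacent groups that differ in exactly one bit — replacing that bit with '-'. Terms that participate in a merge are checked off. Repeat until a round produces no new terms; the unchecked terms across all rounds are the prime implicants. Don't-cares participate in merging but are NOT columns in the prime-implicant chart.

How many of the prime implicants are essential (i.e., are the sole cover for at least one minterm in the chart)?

4

[col 0] 00000*, 00011*, 00100*, 00110*, 01000*, 01010*, 01011*, 01101, 01110*, 10000*, 10011*, 10100*, 10110*, 11001, 11010*, 11110*, 11111*
[col 1] -0000*, -0011, -0100*, -0110*, -1010*, -1110*, 0-000, 0-011, 0-110*, 00-00*, 001-0*, 01-10*, 010-0, 0101-, 1-110*, 10-00*, 101-0*, 11-10*, 1111-
[col 2] --110, -0-00, -01-0, -1-10
Prime implicants: --110, -0-00, -0011, -01-0, -1-10, 0-000, 0-011, 010-0, 0101-, 01101, 11001, 1111-
PI chart (minterm → PIs covering it):
  0 | -0-00,0-000
  3 | -0011,0-011
  6 | --110,-01-0
  10 | -1-10,010-0,0101-
  11 | 0-011,0101-
  13 | 01101  (sole → essential)
  14 | --110,-1-10
  16 | -0-00  (sole → essential)
  19 | -0011  (sole → essential)
  20 | -0-00,-01-0
  22 | --110,-01-0
  30 | --110,-1-10,1111-
  31 | 1111-  (sole → essential)
Essential prime implicants: -0-00, -0011, 01101, 1111-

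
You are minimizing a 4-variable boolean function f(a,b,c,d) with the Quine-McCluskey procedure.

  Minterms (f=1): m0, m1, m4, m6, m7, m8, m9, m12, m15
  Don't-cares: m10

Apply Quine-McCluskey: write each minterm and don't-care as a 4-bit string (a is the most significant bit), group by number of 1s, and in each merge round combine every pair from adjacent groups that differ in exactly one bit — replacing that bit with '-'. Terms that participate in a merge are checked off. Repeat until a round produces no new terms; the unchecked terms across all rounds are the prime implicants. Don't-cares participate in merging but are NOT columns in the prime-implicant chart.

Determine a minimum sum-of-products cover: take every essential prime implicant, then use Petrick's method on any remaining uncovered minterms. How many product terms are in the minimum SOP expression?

4

Round 0: 0000✓ 0001✓ 0100✓ 0110✓ 0111✓ 1000✓ 1001✓ 1010✓ 1100✓ 1111✓
Round 1: -000✓ -001✓ -100✓ -111 0-00✓ 000-✓ 01-0 011- 1-00✓ 10-0 100-✓
Round 2: --00 -00-
PIs = {--00, -00-, -111, 01-0, 011-, 10-0}
Coverage chart:
  m0: --00,-00-
  m1: -00- ←essential
  m4: --00,01-0
  m6: 01-0,011-
  m7: -111,011-
  m8: --00,-00-,10-0
  m9: -00- ←essential
  m12: --00 ←essential
  m15: -111 ←essential
Essential: --00, -00-, -111
Petrick residual → 01-0
Min cover (4 terms): c'd' + b'c' + bcd + a'bd'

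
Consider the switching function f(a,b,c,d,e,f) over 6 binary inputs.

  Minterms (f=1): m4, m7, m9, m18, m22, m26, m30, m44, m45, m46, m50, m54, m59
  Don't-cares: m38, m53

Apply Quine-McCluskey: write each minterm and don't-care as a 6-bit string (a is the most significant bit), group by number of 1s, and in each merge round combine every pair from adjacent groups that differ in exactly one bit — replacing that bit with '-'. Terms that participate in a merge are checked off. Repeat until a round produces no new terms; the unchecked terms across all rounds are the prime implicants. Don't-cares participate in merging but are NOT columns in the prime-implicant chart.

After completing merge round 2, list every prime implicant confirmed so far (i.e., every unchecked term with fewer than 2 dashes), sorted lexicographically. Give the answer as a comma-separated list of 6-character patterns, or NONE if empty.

Round 0: 000100 000111 001001 010010✓ 010110✓ 011010✓ 011110✓ 100110✓ 101100✓ 101101✓ 101110✓ 110010✓ 110101 110110✓ 111011
Round 1: -10010✓ -10110✓ 01-010✓ 01-110✓ 010-10✓ 011-10✓ 1-0110 10-110 1011-0 10110- 110-10✓
Round 2: -10-10 01--10
PIs = {-10-10, 000100, 000111, 001001, 01--10, 1-0110, 10-110, 1011-0, 10110-, 110101, 111011}

000100, 000111, 001001, 1-0110, 10-110, 1011-0, 10110-, 110101, 111011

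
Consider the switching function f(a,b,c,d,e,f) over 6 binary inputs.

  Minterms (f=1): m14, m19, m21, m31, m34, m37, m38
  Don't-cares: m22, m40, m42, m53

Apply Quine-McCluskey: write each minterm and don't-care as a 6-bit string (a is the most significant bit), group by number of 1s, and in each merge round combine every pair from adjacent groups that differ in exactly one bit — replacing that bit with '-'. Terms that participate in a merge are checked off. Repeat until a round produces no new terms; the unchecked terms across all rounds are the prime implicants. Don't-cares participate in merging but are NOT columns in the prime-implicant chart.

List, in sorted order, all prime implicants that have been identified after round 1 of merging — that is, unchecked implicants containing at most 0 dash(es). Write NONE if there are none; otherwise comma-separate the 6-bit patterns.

001110, 010011, 010110, 011111

size-2^0 implicants → 001110  010011  010101(✓)  010110  011111  100010(✓)  100101(✓)  100110(✓)  101000(✓)  101010(✓)  110101(✓)
size-2^1 implicants → -10101  1-0101  10-010  100-10  1010-0
Unchecked terms (primes): -10101, 001110, 010011, 010110, 011111, 1-0101, 10-010, 100-10, 1010-0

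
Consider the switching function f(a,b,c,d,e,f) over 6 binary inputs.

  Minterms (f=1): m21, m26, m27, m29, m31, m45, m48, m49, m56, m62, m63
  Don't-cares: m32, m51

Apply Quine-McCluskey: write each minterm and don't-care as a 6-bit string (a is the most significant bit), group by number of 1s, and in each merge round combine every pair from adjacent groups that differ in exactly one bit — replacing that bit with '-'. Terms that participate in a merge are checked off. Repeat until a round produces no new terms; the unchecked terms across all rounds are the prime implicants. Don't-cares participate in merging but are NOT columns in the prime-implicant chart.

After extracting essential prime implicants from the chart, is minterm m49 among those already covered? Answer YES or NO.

Round 0: 010101✓ 011010✓ 011011✓ 011101✓ 011111✓ 100000✓ 101101 110000✓ 110001✓ 110011✓ 111000✓ 111110✓ 111111✓
Round 1: -11111 01-101 011-11 01101- 0111-1 1-0000 11-000 1100-1 11000- 11111-
PIs = {-11111, 01-101, 011-11, 01101-, 0111-1, 1-0000, 101101, 11-000, 1100-1, 11000-, 11111-}
Coverage chart:
  m21: 01-101 ←essential
  m26: 01101- ←essential
  m27: 011-11,01101-
  m29: 01-101,0111-1
  m31: -11111,011-11,0111-1
  m45: 101101 ←essential
  m48: 1-0000,11-000,11000-
  m49: 1100-1,11000-
  m56: 11-000 ←essential
  m62: 11111- ←essential
  m63: -11111,11111-
Essential: 01-101, 01101-, 101101, 11-000, 11111-

NO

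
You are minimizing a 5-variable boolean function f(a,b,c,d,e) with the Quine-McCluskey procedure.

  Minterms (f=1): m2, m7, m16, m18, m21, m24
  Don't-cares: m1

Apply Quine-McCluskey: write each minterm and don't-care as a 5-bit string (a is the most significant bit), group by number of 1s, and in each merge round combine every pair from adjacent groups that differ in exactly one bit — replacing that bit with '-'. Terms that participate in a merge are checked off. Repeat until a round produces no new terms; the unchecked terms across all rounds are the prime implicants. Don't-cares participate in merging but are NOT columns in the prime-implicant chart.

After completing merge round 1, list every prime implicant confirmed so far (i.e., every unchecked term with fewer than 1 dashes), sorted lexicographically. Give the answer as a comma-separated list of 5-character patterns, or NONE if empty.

00001, 00111, 10101

size-2^0 implicants → 00001  00010(✓)  00111  10000(✓)  10010(✓)  10101  11000(✓)
size-2^1 implicants → -0010  1-000  100-0
Unchecked terms (primes): -0010, 00001, 00111, 1-000, 100-0, 10101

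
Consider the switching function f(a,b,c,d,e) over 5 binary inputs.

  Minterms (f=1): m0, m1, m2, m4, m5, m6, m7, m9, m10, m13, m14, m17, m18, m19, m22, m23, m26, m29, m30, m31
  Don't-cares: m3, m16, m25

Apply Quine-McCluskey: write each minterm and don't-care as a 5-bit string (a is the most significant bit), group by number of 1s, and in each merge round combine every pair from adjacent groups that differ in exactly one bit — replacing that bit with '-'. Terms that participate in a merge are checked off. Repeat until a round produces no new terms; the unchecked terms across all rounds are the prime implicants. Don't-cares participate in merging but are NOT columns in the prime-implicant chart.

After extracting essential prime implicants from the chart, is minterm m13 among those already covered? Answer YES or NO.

NO

[col 0] 00000*, 00001*, 00010*, 00011*, 00100*, 00101*, 00110*, 00111*, 01001*, 01010*, 01101*, 01110*, 10000*, 10001*, 10010*, 10011*, 10110*, 10111*, 11001*, 11010*, 11101*, 11110*, 11111*
[col 1] -0000*, -0001*, -0010*, -0011*, -0110*, -0111*, -1001*, -1010*, -1101*, -1110*, 0-001*, 0-010*, 0-101*, 0-110*, 00-00*, 00-01*, 00-10*, 00-11*, 000-0*, 000-1*, 0000-*, 0001-*, 001-0*, 001-1*, 0010-*, 0011-*, 01-01*, 01-10*, 1-001*, 1-010*, 1-110*, 1-111*, 10-10*, 10-11*, 100-0*, 100-1*, 1000-*, 1001-*, 1011-*, 11-01*, 11-10*, 111-1, 1111-*
[col 2] --001, --010*, --110*, -0-10*, -0-11*, -00-0*, -00-1*, -000-*, -001-*, -011-*, -1-01, -1-10*, 0--01, 0--10*, 00--0*, 00--1*, 00-0-*, 00-1-*, 000--*, 001--*, 1--10*, 1-11-, 10-1-*, 100--*
[col 3] ---10, -0-1-, -00--, 00---
Prime implicants: ---10, --001, -0-1-, -00--, -1-01, 0--01, 00---, 1-11-, 111-1
PI chart (minterm → PIs covering it):
  0 | -00--,00---
  1 | --001,-00--,0--01,00---
  2 | ---10,-0-1-,-00--,00---
  4 | 00---  (sole → essential)
  5 | 0--01,00---
  6 | ---10,-0-1-,00---
  7 | -0-1-,00---
  9 | --001,-1-01,0--01
  10 | ---10  (sole → essential)
  13 | -1-01,0--01
  14 | ---10  (sole → essential)
  17 | --001,-00--
  18 | ---10,-0-1-,-00--
  19 | -0-1-,-00--
  22 | ---10,-0-1-,1-11-
  23 | -0-1-,1-11-
  26 | ---10  (sole → essential)
  29 | -1-01,111-1
  30 | ---10,1-11-
  31 | 1-11-,111-1
Essential prime implicants: ---10, 00---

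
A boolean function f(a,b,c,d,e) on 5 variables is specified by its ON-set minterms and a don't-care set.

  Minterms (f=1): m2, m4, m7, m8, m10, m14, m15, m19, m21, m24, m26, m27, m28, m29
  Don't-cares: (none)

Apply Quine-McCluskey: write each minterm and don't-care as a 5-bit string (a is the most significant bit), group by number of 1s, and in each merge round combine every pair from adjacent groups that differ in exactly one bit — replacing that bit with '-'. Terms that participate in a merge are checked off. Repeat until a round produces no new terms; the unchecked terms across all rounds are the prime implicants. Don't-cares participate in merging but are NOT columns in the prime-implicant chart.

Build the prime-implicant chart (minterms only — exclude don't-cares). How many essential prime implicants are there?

6

size-2^0 implicants → 00010(✓)  00100  00111(✓)  01000(✓)  01010(✓)  01110(✓)  01111(✓)  10011(✓)  10101(✓)  11000(✓)  11010(✓)  11011(✓)  11100(✓)  11101(✓)
size-2^1 implicants → -1000(✓)  -1010(✓)  0-010  0-111  01-10  010-0(✓)  0111-  1-011  1-101  11-00  110-0(✓)  1101-  1110-
size-2^2 implicants → -10-0
Unchecked terms (primes): -10-0, 0-010, 0-111, 00100, 01-10, 0111-, 1-011, 1-101, 11-00, 1101-, 1110-
Minterm coverage:
  m2 ⊆ 0-010 [E]
  m4 ⊆ 00100 [E]
  m7 ⊆ 0-111 [E]
  m8 ⊆ -10-0 [E]
  m10 ⊆ -10-0,0-010,01-10
  m14 ⊆ 01-10,0111-
  m15 ⊆ 0-111,0111-
  m19 ⊆ 1-011 [E]
  m21 ⊆ 1-101 [E]
  m24 ⊆ -10-0,11-00
  m26 ⊆ -10-0,1101-
  m27 ⊆ 1-011,1101-
  m28 ⊆ 11-00,1110-
  m29 ⊆ 1-101,1110-
E = {-10-0, 0-010, 0-111, 00100, 1-011, 1-101}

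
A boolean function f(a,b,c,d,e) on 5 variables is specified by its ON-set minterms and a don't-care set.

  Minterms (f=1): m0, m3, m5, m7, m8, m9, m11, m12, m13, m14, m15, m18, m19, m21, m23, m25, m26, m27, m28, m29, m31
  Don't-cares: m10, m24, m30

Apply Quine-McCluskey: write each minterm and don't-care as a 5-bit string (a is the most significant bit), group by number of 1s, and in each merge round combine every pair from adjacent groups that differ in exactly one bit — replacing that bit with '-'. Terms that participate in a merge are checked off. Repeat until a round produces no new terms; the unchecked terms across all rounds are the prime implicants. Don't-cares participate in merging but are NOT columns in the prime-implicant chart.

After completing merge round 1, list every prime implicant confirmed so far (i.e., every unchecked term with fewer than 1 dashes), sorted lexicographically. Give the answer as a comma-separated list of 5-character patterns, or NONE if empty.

NONE

size-2^0 implicants → 00000(✓)  00011(✓)  00101(✓)  00111(✓)  01000(✓)  01001(✓)  01010(✓)  01011(✓)  01100(✓)  01101(✓)  01110(✓)  01111(✓)  10010(✓)  10011(✓)  10101(✓)  10111(✓)  11000(✓)  11001(✓)  11010(✓)  11011(✓)  11100(✓)  11101(✓)  11110(✓)  11111(✓)
size-2^1 implicants → -0011(✓)  -0101(✓)  -0111(✓)  -1000(✓)  -1001(✓)  -1010(✓)  -1011(✓)  -1100(✓)  -1101(✓)  -1110(✓)  -1111(✓)  0-000  0-011(✓)  0-101(✓)  0-111(✓)  00-11(✓)  001-1(✓)  01-00(✓)  01-01(✓)  01-10(✓)  01-11(✓)  010-0(✓)  010-1(✓)  0100-(✓)  0101-(✓)  011-0(✓)  011-1(✓)  0110-(✓)  0111-(✓)  1-010(✓)  1-011(✓)  1-101(✓)  1-111(✓)  10-11(✓)  1001-(✓)  101-1(✓)  11-00(✓)  11-01(✓)  11-10(✓)  11-11(✓)  110-0(✓)  110-1(✓)  1100-(✓)  1101-(✓)  111-0(✓)  111-1(✓)  1110-(✓)  1111-(✓)
size-2^2 implicants → --011(✓)  --101(✓)  --111(✓)  -0-11(✓)  -01-1(✓)  -1-00(✓)  -1-01(✓)  -1-10(✓)  -1-11(✓)  -10-0(✓)  -10-1(✓)  -100-(✓)  -101-(✓)  -11-0(✓)  -11-1(✓)  -110-(✓)  -111-(✓)  0--11(✓)  0-1-1(✓)  01--0(✓)  01--1(✓)  01-0-(✓)  01-1-(✓)  010--(✓)  011--(✓)  1--11(✓)  1-01-  1-1-1(✓)  11--0(✓)  11--1(✓)  11-0-(✓)  11-1-(✓)  110--(✓)  111--(✓)
size-2^3 implicants → ---11  --1-1  -1--0(✓)  -1--1(✓)  -1-0-(✓)  -1-1-(✓)  -10--(✓)  -11--(✓)  01---(✓)  11---(✓)
size-2^4 implicants → -1---
Unchecked terms (primes): ---11, --1-1, -1---, 0-000, 1-01-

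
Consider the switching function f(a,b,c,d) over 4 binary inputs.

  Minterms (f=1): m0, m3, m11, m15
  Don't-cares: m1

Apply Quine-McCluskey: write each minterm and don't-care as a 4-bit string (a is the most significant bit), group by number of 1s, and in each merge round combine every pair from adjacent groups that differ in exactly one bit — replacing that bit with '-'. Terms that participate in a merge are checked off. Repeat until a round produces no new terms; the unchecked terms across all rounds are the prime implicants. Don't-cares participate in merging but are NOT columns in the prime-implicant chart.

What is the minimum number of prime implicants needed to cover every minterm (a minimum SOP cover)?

[col 0] 0000*, 0001*, 0011*, 1011*, 1111*
[col 1] -011, 00-1, 000-, 1-11
Prime implicants: -011, 00-1, 000-, 1-11
PI chart (minterm → PIs covering it):
  0 | 000-  (sole → essential)
  3 | -011,00-1
  11 | -011,1-11
  15 | 1-11  (sole → essential)
Essential prime implicants: 000-, 1-11
Petrick residual → -011
Minimum SOP uses 3 PIs: b'cd + a'b'c' + acd

3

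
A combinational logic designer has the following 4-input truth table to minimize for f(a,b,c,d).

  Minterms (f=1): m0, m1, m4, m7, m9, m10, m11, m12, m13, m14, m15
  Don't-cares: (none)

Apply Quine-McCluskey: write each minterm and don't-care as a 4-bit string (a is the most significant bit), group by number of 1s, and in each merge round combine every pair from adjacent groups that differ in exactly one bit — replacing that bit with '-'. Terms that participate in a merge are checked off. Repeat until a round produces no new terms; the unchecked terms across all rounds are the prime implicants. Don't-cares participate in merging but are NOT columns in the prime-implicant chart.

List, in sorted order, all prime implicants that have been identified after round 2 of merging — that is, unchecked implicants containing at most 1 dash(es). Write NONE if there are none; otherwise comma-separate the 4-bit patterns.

-001, -100, -111, 0-00, 000-

size-2^0 implicants → 0000(✓)  0001(✓)  0100(✓)  0111(✓)  1001(✓)  1010(✓)  1011(✓)  1100(✓)  1101(✓)  1110(✓)  1111(✓)
size-2^1 implicants → -001  -100  -111  0-00  000-  1-01(✓)  1-10(✓)  1-11(✓)  10-1(✓)  101-(✓)  11-0(✓)  11-1(✓)  110-(✓)  111-(✓)
size-2^2 implicants → 1--1  1-1-  11--
Unchecked terms (primes): -001, -100, -111, 0-00, 000-, 1--1, 1-1-, 11--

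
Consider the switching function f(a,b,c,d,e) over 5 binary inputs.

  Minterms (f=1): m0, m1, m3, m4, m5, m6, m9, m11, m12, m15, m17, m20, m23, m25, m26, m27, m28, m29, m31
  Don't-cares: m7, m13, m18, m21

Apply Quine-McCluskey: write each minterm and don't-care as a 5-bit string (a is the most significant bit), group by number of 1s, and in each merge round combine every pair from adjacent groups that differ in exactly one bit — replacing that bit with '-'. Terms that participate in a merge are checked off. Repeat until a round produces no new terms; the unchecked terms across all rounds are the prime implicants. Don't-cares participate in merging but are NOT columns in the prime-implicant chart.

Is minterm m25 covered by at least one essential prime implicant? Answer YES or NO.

Round 0: 00000✓ 00001✓ 00011✓ 00100✓ 00101✓ 00110✓ 00111✓ 01001✓ 01011✓ 01100✓ 01101✓ 01111✓ 10001✓ 10010✓ 10100✓ 10101✓ 10111✓ 11001✓ 11010✓ 11011✓ 11100✓ 11101✓ 11111✓
Round 1: -0001✓ -0100✓ -0101✓ -0111✓ -1001✓ -1011✓ -1100✓ -1101✓ -1111✓ 0-001✓ 0-011✓ 0-100✓ 0-101✓ 0-111✓ 00-00✓ 00-01✓ 00-11✓ 000-1✓ 0000-✓ 001-0✓ 001-1✓ 0010-✓ 0011-✓ 01-01✓ 01-11✓ 010-1✓ 011-1✓ 0110-✓ 1-001✓ 1-010 1-100✓ 1-101✓ 1-111✓ 10-01✓ 101-1✓ 1010-✓ 11-01✓ 11-11✓ 110-1✓ 1101- 111-1✓ 1110-✓
Round 2: --001✓ --100✓ --101✓ --111✓ -0-01✓ -01-1✓ -010-✓ -1-01✓ -1-11✓ -10-1✓ -11-1✓ -110-✓ 0--01✓ 0--11✓ 0-0-1✓ 0-1-1✓ 0-10-✓ 00--1✓ 00-0- 001-- 01--1✓ 1--01✓ 1-1-1✓ 1-10-✓ 11--1✓
Round 3: ---01 --1-1 --10- -1--1 0---1
PIs = {---01, --1-1, --10-, -1--1, 0---1, 00-0-, 001--, 1-010, 1101-}
Coverage chart:
  m0: 00-0- ←essential
  m1: ---01,0---1,00-0-
  m3: 0---1 ←essential
  m4: --10-,00-0-,001--
  m5: ---01,--1-1,--10-,0---1,00-0-,001--
  m6: 001-- ←essential
  m9: ---01,-1--1,0---1
  m11: -1--1,0---1
  m12: --10- ←essential
  m15: --1-1,-1--1,0---1
  m17: ---01 ←essential
  m20: --10- ←essential
  m23: --1-1 ←essential
  m25: ---01,-1--1
  m26: 1-010,1101-
  m27: -1--1,1101-
  m28: --10- ←essential
  m29: ---01,--1-1,--10-,-1--1
  m31: --1-1,-1--1
Essential: ---01, --1-1, --10-, 0---1, 00-0-, 001--

YES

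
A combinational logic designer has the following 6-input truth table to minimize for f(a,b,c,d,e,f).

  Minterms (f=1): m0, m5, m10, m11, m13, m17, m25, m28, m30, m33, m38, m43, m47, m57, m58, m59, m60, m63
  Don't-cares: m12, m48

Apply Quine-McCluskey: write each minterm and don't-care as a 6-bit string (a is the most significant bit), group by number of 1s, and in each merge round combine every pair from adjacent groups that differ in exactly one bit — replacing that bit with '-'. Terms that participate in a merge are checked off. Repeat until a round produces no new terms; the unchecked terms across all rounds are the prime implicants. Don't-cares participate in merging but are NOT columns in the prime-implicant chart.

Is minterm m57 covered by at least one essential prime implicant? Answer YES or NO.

size-2^0 implicants → 000000  000101(✓)  001010(✓)  001011(✓)  001100(✓)  001101(✓)  010001(✓)  011001(✓)  011100(✓)  011110(✓)  100001  100110  101011(✓)  101111(✓)  110000  111001(✓)  111010(✓)  111011(✓)  111100(✓)  111111(✓)
size-2^1 implicants → -01011  -11001  -11100  0-1100  00-101  00101-  00110-  01-001  0111-0  1-1011(✓)  1-1111(✓)  101-11(✓)  111-11(✓)  1110-1  11101-
size-2^2 implicants → 1-1-11
Unchecked terms (primes): -01011, -11001, -11100, 0-1100, 00-101, 000000, 00101-, 00110-, 01-001, 0111-0, 1-1-11, 100001, 100110, 110000, 1110-1, 11101-
Minterm coverage:
  m0 ⊆ 000000 [E]
  m5 ⊆ 00-101 [E]
  m10 ⊆ 00101- [E]
  m11 ⊆ -01011,00101-
  m13 ⊆ 00-101,00110-
  m17 ⊆ 01-001 [E]
  m25 ⊆ -11001,01-001
  m28 ⊆ -11100,0-1100,0111-0
  m30 ⊆ 0111-0 [E]
  m33 ⊆ 100001 [E]
  m38 ⊆ 100110 [E]
  m43 ⊆ -01011,1-1-11
  m47 ⊆ 1-1-11 [E]
  m57 ⊆ -11001,1110-1
  m58 ⊆ 11101- [E]
  m59 ⊆ 1-1-11,1110-1,11101-
  m60 ⊆ -11100 [E]
  m63 ⊆ 1-1-11 [E]
E = {-11100, 00-101, 000000, 00101-, 01-001, 0111-0, 1-1-11, 100001, 100110, 11101-}

NO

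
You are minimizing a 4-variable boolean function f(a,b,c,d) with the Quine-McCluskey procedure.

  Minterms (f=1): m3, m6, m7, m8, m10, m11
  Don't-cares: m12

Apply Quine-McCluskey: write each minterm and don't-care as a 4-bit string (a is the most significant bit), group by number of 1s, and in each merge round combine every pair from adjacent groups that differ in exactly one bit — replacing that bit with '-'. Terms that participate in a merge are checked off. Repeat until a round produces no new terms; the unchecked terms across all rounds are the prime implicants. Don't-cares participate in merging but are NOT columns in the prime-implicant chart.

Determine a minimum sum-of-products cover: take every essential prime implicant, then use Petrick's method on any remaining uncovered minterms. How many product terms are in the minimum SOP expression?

Round 0: 0011✓ 0110✓ 0111✓ 1000✓ 1010✓ 1011✓ 1100✓
Round 1: -011 0-11 011- 1-00 10-0 101-
PIs = {-011, 0-11, 011-, 1-00, 10-0, 101-}
Coverage chart:
  m3: -011,0-11
  m6: 011- ←essential
  m7: 0-11,011-
  m8: 1-00,10-0
  m10: 10-0,101-
  m11: -011,101-
Essential: 011-
Petrick residual → -011, 10-0
Min cover (3 terms): b'cd + a'bc + ab'd'

3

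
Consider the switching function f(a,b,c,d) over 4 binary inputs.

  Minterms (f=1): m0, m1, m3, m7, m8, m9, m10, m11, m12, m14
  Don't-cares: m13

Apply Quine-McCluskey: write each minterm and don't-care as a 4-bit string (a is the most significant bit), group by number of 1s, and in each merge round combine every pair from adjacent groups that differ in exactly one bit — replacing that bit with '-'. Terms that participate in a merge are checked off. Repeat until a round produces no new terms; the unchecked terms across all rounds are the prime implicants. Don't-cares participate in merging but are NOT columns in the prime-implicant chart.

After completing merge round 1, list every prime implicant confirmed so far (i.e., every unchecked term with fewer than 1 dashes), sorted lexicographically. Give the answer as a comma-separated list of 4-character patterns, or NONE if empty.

size-2^0 implicants → 0000(✓)  0001(✓)  0011(✓)  0111(✓)  1000(✓)  1001(✓)  1010(✓)  1011(✓)  1100(✓)  1101(✓)  1110(✓)
size-2^1 implicants → -000(✓)  -001(✓)  -011(✓)  0-11  00-1(✓)  000-(✓)  1-00(✓)  1-01(✓)  1-10(✓)  10-0(✓)  10-1(✓)  100-(✓)  101-(✓)  11-0(✓)  110-(✓)
size-2^2 implicants → -0-1  -00-  1--0  1-0-  10--
Unchecked terms (primes): -0-1, -00-, 0-11, 1--0, 1-0-, 10--

NONE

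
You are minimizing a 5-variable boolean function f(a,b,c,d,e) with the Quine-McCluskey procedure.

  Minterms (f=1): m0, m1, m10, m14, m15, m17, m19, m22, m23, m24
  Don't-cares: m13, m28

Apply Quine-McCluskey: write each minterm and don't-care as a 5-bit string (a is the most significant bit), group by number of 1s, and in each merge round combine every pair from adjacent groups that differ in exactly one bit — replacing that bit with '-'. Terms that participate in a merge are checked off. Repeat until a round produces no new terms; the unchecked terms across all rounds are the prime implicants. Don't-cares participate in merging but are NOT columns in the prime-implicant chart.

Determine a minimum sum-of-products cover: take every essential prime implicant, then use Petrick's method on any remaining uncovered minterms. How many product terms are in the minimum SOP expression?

6

Round 0: 00000✓ 00001✓ 01010✓ 01101✓ 01110✓ 01111✓ 10001✓ 10011✓ 10110✓ 10111✓ 11000✓ 11100✓
Round 1: -0001 0000- 01-10 011-1 0111- 10-11 100-1 1011- 11-00
PIs = {-0001, 0000-, 01-10, 011-1, 0111-, 10-11, 100-1, 1011-, 11-00}
Coverage chart:
  m0: 0000- ←essential
  m1: -0001,0000-
  m10: 01-10 ←essential
  m14: 01-10,0111-
  m15: 011-1,0111-
  m17: -0001,100-1
  m19: 10-11,100-1
  m22: 1011- ←essential
  m23: 10-11,1011-
  m24: 11-00 ←essential
Essential: 0000-, 01-10, 1011-, 11-00
Petrick residual → 011-1, 100-1
Min cover (6 terms): a'b'c'd' + a'bde' + a'bce + ab'c'e + ab'cd + abd'e'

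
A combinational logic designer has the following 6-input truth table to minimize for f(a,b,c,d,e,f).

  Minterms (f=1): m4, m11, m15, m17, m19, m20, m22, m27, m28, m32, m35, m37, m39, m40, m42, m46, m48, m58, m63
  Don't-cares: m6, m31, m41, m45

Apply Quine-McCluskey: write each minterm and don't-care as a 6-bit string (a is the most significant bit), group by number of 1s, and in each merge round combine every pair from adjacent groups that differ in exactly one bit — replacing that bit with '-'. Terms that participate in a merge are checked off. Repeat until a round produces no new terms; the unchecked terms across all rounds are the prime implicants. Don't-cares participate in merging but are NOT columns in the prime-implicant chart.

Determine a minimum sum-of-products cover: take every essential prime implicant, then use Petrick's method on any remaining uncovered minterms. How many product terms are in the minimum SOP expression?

[col 0] 000100*, 000110*, 001011*, 001111*, 010001*, 010011*, 010100*, 010110*, 011011*, 011100*, 011111*, 100000*, 100011*, 100101*, 100111*, 101000*, 101001*, 101010*, 101101*, 101110*, 110000*, 111010*, 111111*
[col 1] -11111, 0-0100*, 0-0110*, 0-1011*, 0-1111*, 0001-0*, 001-11*, 01-011, 01-100, 0100-1, 0101-0*, 011-11*, 1-0000, 1-1010, 10-000, 10-101, 100-11, 1001-1, 101-01, 101-10, 1010-0, 10100-
[col 2] 0-01-0, 0-1-11
Prime implicants: -11111, 0-01-0, 0-1-11, 01-011, 01-100, 0100-1, 1-0000, 1-1010, 10-000, 10-101, 100-11, 1001-1, 101-01, 101-10, 1010-0, 10100-
PI chart (minterm → PIs covering it):
  4 | 0-01-0  (sole → essential)
  11 | 0-1-11  (sole → essential)
  15 | 0-1-11  (sole → essential)
  17 | 0100-1  (sole → essential)
  19 | 01-011,0100-1
  20 | 0-01-0,01-100
  22 | 0-01-0  (sole → essential)
  27 | 0-1-11,01-011
  28 | 01-100  (sole → essential)
  32 | 1-0000,10-000
  35 | 100-11  (sole → essential)
  37 | 10-101,1001-1
  39 | 100-11,1001-1
  40 | 10-000,1010-0,10100-
  42 | 1-1010,101-10,1010-0
  46 | 101-10  (sole → essential)
  48 | 1-0000  (sole → essential)
  58 | 1-1010  (sole → essential)
  63 | -11111  (sole → essential)
Essential prime implicants: -11111, 0-01-0, 0-1-11, 01-100, 0100-1, 1-0000, 1-1010, 100-11, 101-10
Petrick residual → 10-000, 10-101
Minimum SOP uses 11 PIs: bcdef + a'c'df' + a'cef + a'bde'f' + a'bc'd'f + ac'd'e'f' + acd'ef' + ab'd'e'f' + ab'de'f + ab'c'ef + ab'cef'

11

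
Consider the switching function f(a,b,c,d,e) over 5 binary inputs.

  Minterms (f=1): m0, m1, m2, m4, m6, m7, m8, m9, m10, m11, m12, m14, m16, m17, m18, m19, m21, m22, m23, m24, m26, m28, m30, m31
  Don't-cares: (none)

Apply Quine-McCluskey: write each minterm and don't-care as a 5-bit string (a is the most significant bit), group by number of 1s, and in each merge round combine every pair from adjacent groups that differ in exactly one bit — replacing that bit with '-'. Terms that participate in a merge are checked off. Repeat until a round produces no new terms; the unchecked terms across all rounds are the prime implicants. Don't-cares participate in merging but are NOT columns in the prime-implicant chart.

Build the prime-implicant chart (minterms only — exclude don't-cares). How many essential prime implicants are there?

6

[col 0] 00000*, 00001*, 00010*, 00100*, 00110*, 00111*, 01000*, 01001*, 01010*, 01011*, 01100*, 01110*, 10000*, 10001*, 10010*, 10011*, 10101*, 10110*, 10111*, 11000*, 11010*, 11100*, 11110*, 11111*
[col 1] -0000*, -0001*, -0010*, -0110*, -0111*, -1000*, -1010*, -1100*, -1110*, 0-000*, 0-001*, 0-010*, 0-100*, 0-110*, 00-00*, 00-10*, 000-0*, 0000-*, 001-0*, 0011-*, 01-00*, 01-10*, 010-0*, 010-1*, 0100-*, 0101-*, 011-0*, 1-000*, 1-010*, 1-110*, 1-111*, 10-01*, 10-10*, 10-11*, 100-0*, 100-1*, 1000-*, 1001-*, 101-1*, 1011-*, 11-00*, 11-10*, 110-0*, 111-0*, 1111-*
[col 2] --000*, --010*, --110*, -0-10*, -00-0*, -000-, -011-, -1-00*, -1-10*, -10-0*, -11-0*, 0--00*, 0--10*, 0-0-0*, 0-00-, 0-1-0*, 00--0*, 01--0*, 010--, 1--10*, 1-0-0*, 1-11-, 10--1, 10-1-, 100--, 11--0*
[col 3] ---10, --0-0, -1--0, 0---0
Prime implicants: ---10, --0-0, -000-, -011-, -1--0, 0---0, 0-00-, 010--, 1-11-, 10--1, 10-1-, 100--
PI chart (minterm → PIs covering it):
  0 | --0-0,-000-,0---0,0-00-
  1 | -000-,0-00-
  2 | ---10,--0-0,0---0
  4 | 0---0  (sole → essential)
  6 | ---10,-011-,0---0
  7 | -011-  (sole → essential)
  8 | --0-0,-1--0,0---0,0-00-,010--
  9 | 0-00-,010--
  10 | ---10,--0-0,-1--0,0---0,010--
  11 | 010--  (sole → essential)
  12 | -1--0,0---0
  14 | ---10,-1--0,0---0
  16 | --0-0,-000-,100--
  17 | -000-,10--1,100--
  18 | ---10,--0-0,10-1-,100--
  19 | 10--1,10-1-,100--
  21 | 10--1  (sole → essential)
  22 | ---10,-011-,1-11-,10-1-
  23 | -011-,1-11-,10--1,10-1-
  24 | --0-0,-1--0
  26 | ---10,--0-0,-1--0
  28 | -1--0  (sole → essential)
  30 | ---10,-1--0,1-11-
  31 | 1-11-  (sole → essential)
Essential prime implicants: -011-, -1--0, 0---0, 010--, 1-11-, 10--1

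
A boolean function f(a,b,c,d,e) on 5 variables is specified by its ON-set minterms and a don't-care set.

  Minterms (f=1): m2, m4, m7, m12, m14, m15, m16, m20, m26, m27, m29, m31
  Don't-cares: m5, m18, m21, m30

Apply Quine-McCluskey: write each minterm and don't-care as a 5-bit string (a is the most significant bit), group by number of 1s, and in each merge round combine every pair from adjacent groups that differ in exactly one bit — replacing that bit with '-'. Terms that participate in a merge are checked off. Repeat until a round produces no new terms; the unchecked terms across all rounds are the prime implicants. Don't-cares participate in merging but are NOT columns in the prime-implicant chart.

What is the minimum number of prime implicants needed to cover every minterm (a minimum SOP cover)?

Round 0: 00010✓ 00100✓ 00101✓ 00111✓ 01100✓ 01110✓ 01111✓ 10000✓ 10010✓ 10100✓ 10101✓ 11010✓ 11011✓ 11101✓ 11110✓ 11111✓
Round 1: -0010 -0100✓ -0101✓ -1110✓ -1111✓ 0-100 0-111 001-1 0010-✓ 011-0 0111-✓ 1-010 1-101 10-00 100-0 1010-✓ 11-10✓ 11-11✓ 1101-✓ 111-1 1111-✓
Round 2: -010- -111- 11-1-
PIs = {-0010, -010-, -111-, 0-100, 0-111, 001-1, 011-0, 1-010, 1-101, 10-00, 100-0, 11-1-, 111-1}
Coverage chart:
  m2: -0010 ←essential
  m4: -010-,0-100
  m7: 0-111,001-1
  m12: 0-100,011-0
  m14: -111-,011-0
  m15: -111-,0-111
  m16: 10-00,100-0
  m20: -010-,10-00
  m26: 1-010,11-1-
  m27: 11-1- ←essential
  m29: 1-101,111-1
  m31: -111-,11-1-,111-1
Essential: -0010, 11-1-
Petrick residual → -010-, 0-111, 011-0, 1-101, 10-00
Min cover (7 terms): b'c'de' + b'cd' + a'cde + a'bce' + acd'e + ab'd'e' + abd

7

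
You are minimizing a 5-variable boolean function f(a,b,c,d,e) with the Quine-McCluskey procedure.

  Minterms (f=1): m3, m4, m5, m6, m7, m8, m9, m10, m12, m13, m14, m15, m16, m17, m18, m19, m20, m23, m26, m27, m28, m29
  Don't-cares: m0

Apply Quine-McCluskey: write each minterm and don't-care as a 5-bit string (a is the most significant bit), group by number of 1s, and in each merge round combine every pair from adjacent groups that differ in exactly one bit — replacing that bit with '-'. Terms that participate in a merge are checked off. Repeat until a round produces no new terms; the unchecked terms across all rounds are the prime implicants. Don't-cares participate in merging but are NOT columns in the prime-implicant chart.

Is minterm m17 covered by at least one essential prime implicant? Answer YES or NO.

[col 0] 00000*, 00011*, 00100*, 00101*, 00110*, 00111*, 01000*, 01001*, 01010*, 01100*, 01101*, 01110*, 01111*, 10000*, 10001*, 10010*, 10011*, 10100*, 10111*, 11010*, 11011*, 11100*, 11101*
[col 1] -0000*, -0011*, -0100*, -0111*, -1010, -1100*, -1101*, 0-000*, 0-100*, 0-101*, 0-110*, 0-111*, 00-00*, 00-11*, 001-0*, 001-1*, 0010-*, 0011-*, 01-00*, 01-01*, 01-10*, 010-0*, 0100-*, 011-0*, 011-1*, 0110-*, 0111-*, 1-010*, 1-011*, 1-100*, 10-00*, 10-11*, 100-0*, 100-1*, 1000-*, 1001-*, 1101-*, 1110-*
[col 2] --100, -0-00, -0-11, -110-, 0--00, 0-1-0*, 0-1-1*, 0-10-*, 0-11-*, 001--*, 01--0, 01-0-, 011--*, 1-01-, 100--
[col 3] 0-1--
Prime implicants: --100, -0-00, -0-11, -1010, -110-, 0--00, 0-1--, 01--0, 01-0-, 1-01-, 100--
PI chart (minterm → PIs covering it):
  3 | -0-11  (sole → essential)
  4 | --100,-0-00,0--00,0-1--
  5 | 0-1--  (sole → essential)
  6 | 0-1--  (sole → essential)
  7 | -0-11,0-1--
  8 | 0--00,01--0,01-0-
  9 | 01-0-  (sole → essential)
  10 | -1010,01--0
  12 | --100,-110-,0--00,0-1--,01--0,01-0-
  13 | -110-,0-1--,01-0-
  14 | 0-1--,01--0
  15 | 0-1--  (sole → essential)
  16 | -0-00,100--
  17 | 100--  (sole → essential)
  18 | 1-01-,100--
  19 | -0-11,1-01-,100--
  20 | --100,-0-00
  23 | -0-11  (sole → essential)
  26 | -1010,1-01-
  27 | 1-01-  (sole → essential)
  28 | --100,-110-
  29 | -110-  (sole → essential)
Essential prime implicants: -0-11, -110-, 0-1--, 01-0-, 1-01-, 100--

YES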